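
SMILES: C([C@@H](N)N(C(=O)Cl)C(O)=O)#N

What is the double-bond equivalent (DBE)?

Molecular formula from the SMILES: C4H4ClN3O3.
DoU = (2C + 2 + N − H − X)/2 = (2·4 + 2 + 3 − 4 − 1)/2 = 8/2 = 4.
(Structurally: 0 ring(s) + 4 π bond(s) = 4.)

4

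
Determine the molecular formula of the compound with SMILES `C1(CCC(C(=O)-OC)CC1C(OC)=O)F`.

C10H15FO4

Heavy atoms from the SMILES: 10 C, 1 F, 4 O.
Implicit hydrogens by atom environment:
  4 × O: no H
  3 × C: 2 H each → 6
  3 × C: 1 H each → 3
  2 × C: 3 H each → 6
  2 × C: no H
  1 × F: no H
  Total hydrogens = 15.
Molecular formula: C10H15FO4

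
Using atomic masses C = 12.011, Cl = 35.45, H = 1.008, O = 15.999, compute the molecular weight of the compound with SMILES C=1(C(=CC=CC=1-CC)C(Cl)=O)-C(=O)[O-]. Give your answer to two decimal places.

Molecular formula: C10H8ClO3-.
M = 10×12.011 + 1×35.45 + 8×1.008 + 3×15.999 = 211.62 g/mol.

211.62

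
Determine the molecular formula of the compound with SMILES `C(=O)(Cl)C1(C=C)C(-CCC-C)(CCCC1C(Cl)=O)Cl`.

C14H19Cl3O2

Heavy atoms from the SMILES: 14 C, 3 Cl, 2 O.
Implicit hydrogens by atom environment:
  7 × C: 2 H each → 14
  4 × C: no H
  3 × Cl: no H
  2 × C: 1 H each → 2
  2 × O: no H
  1 × C: 3 H
  Total hydrogens = 19.
Molecular formula: C14H19Cl3O2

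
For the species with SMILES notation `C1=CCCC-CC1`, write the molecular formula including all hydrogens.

C7H12

Heavy atoms from the SMILES: 7 C.
Implicit hydrogens by atom environment:
  5 × C: 2 H each → 10
  2 × C: 1 H each → 2
  Total hydrogens = 12.
Molecular formula: C7H12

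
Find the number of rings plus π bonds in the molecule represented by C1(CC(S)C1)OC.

Molecular formula from the SMILES: C5H10OS.
DoU = (2C + 2 + N − H − X)/2 = (2·5 + 2 + 0 − 10 − 0)/2 = 2/2 = 1.
(Structurally: 1 ring(s) + 0 π bond(s) = 1.)

1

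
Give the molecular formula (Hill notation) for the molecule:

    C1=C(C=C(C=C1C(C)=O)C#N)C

C10H9NO

Heavy atoms from the SMILES: 10 C, 1 N, 1 O.
Implicit hydrogens by atom environment:
  3 × C (aromatic): 1 H each → 3
  3 × C (aromatic): no H
  2 × C: 3 H each → 6
  2 × C: no H
  1 × N: no H
  1 × O: no H
  Total hydrogens = 9.
Molecular formula: C10H9NO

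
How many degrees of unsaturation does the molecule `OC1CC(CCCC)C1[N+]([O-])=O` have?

Molecular formula from the SMILES: C8H15NO3.
DoU = (2C + 2 + N − H − X)/2 = (2·8 + 2 + 1 − 15 − 0)/2 = 4/2 = 2.
(Structurally: 1 ring(s) + 1 π bond(s) = 2.)

2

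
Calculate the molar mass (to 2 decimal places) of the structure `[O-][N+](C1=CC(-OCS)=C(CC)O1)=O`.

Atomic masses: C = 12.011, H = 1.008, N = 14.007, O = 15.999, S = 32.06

Molecular formula: C7H9NO4S.
M = 7×12.011 + 9×1.008 + 1×14.007 + 4×15.999 + 1×32.06 = 203.21 g/mol.

203.21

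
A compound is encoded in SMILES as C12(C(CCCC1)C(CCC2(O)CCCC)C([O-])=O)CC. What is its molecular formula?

C17H29O3-

Heavy atoms from the SMILES: 17 C, 3 O.
Implicit hydrogens by atom environment:
  10 × C: 2 H each → 20
  3 × C: no H
  2 × C: 3 H each → 6
  2 × C: 1 H each → 2
  1 × O: 1 H
  1 × O: no H
  1 × O (charge -1): no H
  Total hydrogens = 29.
Net charge -1.
Molecular formula: C17H29O3-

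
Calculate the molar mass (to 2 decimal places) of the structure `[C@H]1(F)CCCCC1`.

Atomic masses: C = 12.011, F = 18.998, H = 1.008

Molecular formula: C6H11F.
M = 6×12.011 + 1×18.998 + 11×1.008 = 102.15 g/mol.

102.15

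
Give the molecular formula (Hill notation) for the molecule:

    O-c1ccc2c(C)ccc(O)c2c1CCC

C14H16O2

Heavy atoms from the SMILES: 14 C, 2 O.
Implicit hydrogens by atom environment:
  6 × C (aromatic): no H
  4 × C (aromatic): 1 H each → 4
  2 × C: 3 H each → 6
  2 × C: 2 H each → 4
  2 × O: 1 H each → 2
  Total hydrogens = 16.
Molecular formula: C14H16O2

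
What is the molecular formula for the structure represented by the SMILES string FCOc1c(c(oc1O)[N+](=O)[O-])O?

Heavy atoms from the SMILES: 5 C, 1 F, 1 N, 6 O.
Implicit hydrogens by atom environment:
  4 × C (aromatic): no H
  2 × O: 1 H each → 2
  2 × O: no H
  1 × C: 2 H
  1 × F: no H
  1 × N (charge +1): no H
  1 × O (aromatic): no H
  1 × O (charge -1): no H
  Total hydrogens = 4.
Molecular formula: C5H4FNO6

C5H4FNO6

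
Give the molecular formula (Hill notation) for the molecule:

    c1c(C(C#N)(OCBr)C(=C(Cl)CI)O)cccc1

Heavy atoms from the SMILES: 1 Br, 12 C, 1 Cl, 1 I, 1 N, 2 O.
Implicit hydrogens by atom environment:
  5 × C (aromatic): 1 H each → 5
  4 × C: no H
  2 × C: 2 H each → 4
  1 × Br: no H
  1 × C (aromatic): no H
  1 × Cl: no H
  1 × I: no H
  1 × N: no H
  1 × O: 1 H
  1 × O: no H
  Total hydrogens = 10.
Molecular formula: C12H10BrClINO2

C12H10BrClINO2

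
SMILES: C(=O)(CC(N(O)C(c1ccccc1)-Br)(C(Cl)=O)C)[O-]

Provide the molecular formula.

Heavy atoms from the SMILES: 1 Br, 12 C, 1 Cl, 1 N, 4 O.
Implicit hydrogens by atom environment:
  5 × C (aromatic): 1 H each → 5
  3 × C: no H
  2 × O: no H
  1 × Br: no H
  1 × C: 3 H
  1 × C: 2 H
  1 × C: 1 H
  1 × C (aromatic): no H
  1 × Cl: no H
  1 × N: no H
  1 × O: 1 H
  1 × O (charge -1): no H
  Total hydrogens = 12.
Net charge -1.
Molecular formula: C12H12BrClNO4-

C12H12BrClNO4-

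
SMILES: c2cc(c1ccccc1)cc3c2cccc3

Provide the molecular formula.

Heavy atoms from the SMILES: 16 C.
Implicit hydrogens by atom environment:
  12 × C (aromatic): 1 H each → 12
  4 × C (aromatic): no H
  Total hydrogens = 12.
Molecular formula: C16H12

C16H12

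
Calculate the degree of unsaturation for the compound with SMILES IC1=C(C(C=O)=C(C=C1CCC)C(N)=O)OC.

Molecular formula from the SMILES: C12H14INO3.
DoU = (2C + 2 + N − H − X)/2 = (2·12 + 2 + 1 − 14 − 1)/2 = 12/2 = 6.
(Structurally: 1 ring(s) + 5 π bond(s) = 6.)

6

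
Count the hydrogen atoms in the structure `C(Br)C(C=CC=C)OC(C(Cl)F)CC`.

Hydrogens are implicit in SMILES; fill each atom to its normal valence:
  6 × C: 1 H each → 6
  3 × C: 2 H each → 6
  1 × Br: no H
  1 × C: 3 H
  1 × Cl: no H
  1 × F: no H
  1 × O: no H
  Total hydrogens = 15.

15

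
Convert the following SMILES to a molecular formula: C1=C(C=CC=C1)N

C6H7N

Heavy atoms from the SMILES: 6 C, 1 N.
Implicit hydrogens by atom environment:
  5 × C (aromatic): 1 H each → 5
  1 × C (aromatic): no H
  1 × N: 2 H
  Total hydrogens = 7.
Molecular formula: C6H7N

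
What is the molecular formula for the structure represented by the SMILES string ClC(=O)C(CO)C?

Heavy atoms from the SMILES: 4 C, 1 Cl, 2 O.
Implicit hydrogens by atom environment:
  1 × C: 3 H
  1 × C: 2 H
  1 × C: 1 H
  1 × C: no H
  1 × Cl: no H
  1 × O: 1 H
  1 × O: no H
  Total hydrogens = 7.
Molecular formula: C4H7ClO2

C4H7ClO2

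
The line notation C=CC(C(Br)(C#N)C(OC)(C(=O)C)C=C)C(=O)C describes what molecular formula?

Heavy atoms from the SMILES: 1 Br, 13 C, 1 N, 3 O.
Implicit hydrogens by atom environment:
  5 × C: no H
  3 × C: 3 H each → 9
  3 × C: 1 H each → 3
  3 × O: no H
  2 × C: 2 H each → 4
  1 × Br: no H
  1 × N: no H
  Total hydrogens = 16.
Molecular formula: C13H16BrNO3

C13H16BrNO3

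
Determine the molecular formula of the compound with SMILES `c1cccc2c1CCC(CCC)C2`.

C13H18

Heavy atoms from the SMILES: 13 C.
Implicit hydrogens by atom environment:
  5 × C: 2 H each → 10
  4 × C (aromatic): 1 H each → 4
  2 × C (aromatic): no H
  1 × C: 3 H
  1 × C: 1 H
  Total hydrogens = 18.
Molecular formula: C13H18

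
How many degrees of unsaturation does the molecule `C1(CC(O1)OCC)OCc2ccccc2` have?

Molecular formula from the SMILES: C12H16O3.
DoU = (2C + 2 + N − H − X)/2 = (2·12 + 2 + 0 − 16 − 0)/2 = 10/2 = 5.
(Structurally: 2 ring(s) + 3 π bond(s) = 5.)

5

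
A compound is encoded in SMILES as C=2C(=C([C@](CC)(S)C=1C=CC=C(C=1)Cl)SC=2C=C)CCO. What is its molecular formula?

C17H19ClOS2

Heavy atoms from the SMILES: 17 C, 1 Cl, 1 O, 2 S.
Implicit hydrogens by atom environment:
  5 × C (aromatic): 1 H each → 5
  5 × C (aromatic): no H
  4 × C: 2 H each → 8
  1 × C: 3 H
  1 × C: 1 H
  1 × C: no H
  1 × Cl: no H
  1 × O: 1 H
  1 × S: 1 H
  1 × S (aromatic): no H
  Total hydrogens = 19.
Molecular formula: C17H19ClOS2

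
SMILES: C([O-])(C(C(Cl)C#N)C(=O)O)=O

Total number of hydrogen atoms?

Hydrogens are implicit in SMILES; fill each atom to its normal valence:
  3 × C: no H
  2 × C: 1 H each → 2
  2 × O: no H
  1 × Cl: no H
  1 × N: no H
  1 × O: 1 H
  1 × O (charge -1): no H
  Total hydrogens = 3.

3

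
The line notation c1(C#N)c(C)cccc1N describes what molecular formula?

C8H8N2

Heavy atoms from the SMILES: 8 C, 2 N.
Implicit hydrogens by atom environment:
  3 × C (aromatic): 1 H each → 3
  3 × C (aromatic): no H
  1 × C: 3 H
  1 × C: no H
  1 × N: 2 H
  1 × N: no H
  Total hydrogens = 8.
Molecular formula: C8H8N2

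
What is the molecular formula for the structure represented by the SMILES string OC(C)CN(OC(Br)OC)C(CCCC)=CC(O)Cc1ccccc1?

Heavy atoms from the SMILES: 1 Br, 19 C, 1 N, 4 O.
Implicit hydrogens by atom environment:
  5 × C: 2 H each → 10
  5 × C (aromatic): 1 H each → 5
  4 × C: 1 H each → 4
  3 × C: 3 H each → 9
  2 × O: 1 H each → 2
  2 × O: no H
  1 × Br: no H
  1 × C: no H
  1 × C (aromatic): no H
  1 × N: no H
  Total hydrogens = 30.
Molecular formula: C19H30BrNO4

C19H30BrNO4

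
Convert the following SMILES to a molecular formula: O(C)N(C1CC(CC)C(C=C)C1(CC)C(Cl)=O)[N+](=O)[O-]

Heavy atoms from the SMILES: 13 C, 1 Cl, 2 N, 4 O.
Implicit hydrogens by atom environment:
  4 × C: 2 H each → 8
  4 × C: 1 H each → 4
  3 × C: 3 H each → 9
  3 × O: no H
  2 × C: no H
  1 × Cl: no H
  1 × N: no H
  1 × N (charge +1): no H
  1 × O (charge -1): no H
  Total hydrogens = 21.
Molecular formula: C13H21ClN2O4

C13H21ClN2O4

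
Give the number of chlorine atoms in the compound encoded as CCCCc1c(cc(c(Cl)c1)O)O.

1

The symbol for chlorine appears 1 time in the SMILES.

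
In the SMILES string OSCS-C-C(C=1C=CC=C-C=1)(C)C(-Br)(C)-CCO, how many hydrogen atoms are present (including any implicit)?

Hydrogens are implicit in SMILES; fill each atom to its normal valence:
  5 × C (aromatic): 1 H each → 5
  4 × C: 2 H each → 8
  2 × C: 3 H each → 6
  2 × C: no H
  2 × O: 1 H each → 2
  2 × S: no H
  1 × Br: no H
  1 × C (aromatic): no H
  Total hydrogens = 21.

21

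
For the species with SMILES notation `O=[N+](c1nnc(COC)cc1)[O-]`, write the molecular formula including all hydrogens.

Heavy atoms from the SMILES: 6 C, 3 N, 3 O.
Implicit hydrogens by atom environment:
  2 × C (aromatic): 1 H each → 2
  2 × C (aromatic): no H
  2 × N (aromatic): no H
  2 × O: no H
  1 × C: 3 H
  1 × C: 2 H
  1 × N (charge +1): no H
  1 × O (charge -1): no H
  Total hydrogens = 7.
Molecular formula: C6H7N3O3

C6H7N3O3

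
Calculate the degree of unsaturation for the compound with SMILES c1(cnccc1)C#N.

6

Molecular formula from the SMILES: C6H4N2.
DoU = (2C + 2 + N − H − X)/2 = (2·6 + 2 + 2 − 4 − 0)/2 = 12/2 = 6.
(Structurally: 1 ring(s) + 5 π bond(s) = 6.)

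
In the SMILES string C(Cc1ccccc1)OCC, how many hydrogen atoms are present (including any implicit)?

14

Hydrogens are implicit in SMILES; fill each atom to its normal valence:
  5 × C (aromatic): 1 H each → 5
  3 × C: 2 H each → 6
  1 × C: 3 H
  1 × C (aromatic): no H
  1 × O: no H
  Total hydrogens = 14.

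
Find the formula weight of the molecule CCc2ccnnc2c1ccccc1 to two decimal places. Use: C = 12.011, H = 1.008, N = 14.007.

Molecular formula: C12H12N2.
M = 12×12.011 + 12×1.008 + 2×14.007 = 184.24 g/mol.

184.24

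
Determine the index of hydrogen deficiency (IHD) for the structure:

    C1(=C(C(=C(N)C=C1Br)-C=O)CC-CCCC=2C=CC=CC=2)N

9

Molecular formula from the SMILES: C18H21BrN2O.
DoU = (2C + 2 + N − H − X)/2 = (2·18 + 2 + 2 − 21 − 1)/2 = 18/2 = 9.
(Structurally: 2 ring(s) + 7 π bond(s) = 9.)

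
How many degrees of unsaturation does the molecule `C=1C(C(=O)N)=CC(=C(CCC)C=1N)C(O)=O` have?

6

Molecular formula from the SMILES: C11H14N2O3.
DoU = (2C + 2 + N − H − X)/2 = (2·11 + 2 + 2 − 14 − 0)/2 = 12/2 = 6.
(Structurally: 1 ring(s) + 5 π bond(s) = 6.)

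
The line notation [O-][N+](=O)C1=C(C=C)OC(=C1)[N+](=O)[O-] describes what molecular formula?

Heavy atoms from the SMILES: 6 C, 2 N, 5 O.
Implicit hydrogens by atom environment:
  3 × C (aromatic): no H
  2 × N (charge +1): no H
  2 × O: no H
  2 × O (charge -1): no H
  1 × C: 2 H
  1 × C (aromatic): 1 H
  1 × C: 1 H
  1 × O (aromatic): no H
  Total hydrogens = 4.
Molecular formula: C6H4N2O5

C6H4N2O5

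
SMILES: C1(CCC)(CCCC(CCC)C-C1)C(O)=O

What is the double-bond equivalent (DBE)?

Molecular formula from the SMILES: C14H26O2.
DoU = (2C + 2 + N − H − X)/2 = (2·14 + 2 + 0 − 26 − 0)/2 = 4/2 = 2.
(Structurally: 1 ring(s) + 1 π bond(s) = 2.)

2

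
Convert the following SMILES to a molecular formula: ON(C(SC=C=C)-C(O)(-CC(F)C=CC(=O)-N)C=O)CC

Heavy atoms from the SMILES: 13 C, 1 F, 2 N, 4 O, 1 S.
Implicit hydrogens by atom environment:
  6 × C: 1 H each → 6
  3 × C: 2 H each → 6
  3 × C: no H
  2 × O: 1 H each → 2
  2 × O: no H
  1 × C: 3 H
  1 × F: no H
  1 × N: 2 H
  1 × N: no H
  1 × S: no H
  Total hydrogens = 19.
Molecular formula: C13H19FN2O4S

C13H19FN2O4S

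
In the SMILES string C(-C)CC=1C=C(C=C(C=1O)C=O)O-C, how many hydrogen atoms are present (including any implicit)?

Hydrogens are implicit in SMILES; fill each atom to its normal valence:
  4 × C (aromatic): no H
  2 × C: 3 H each → 6
  2 × C: 2 H each → 4
  2 × C (aromatic): 1 H each → 2
  2 × O: no H
  1 × C: 1 H
  1 × O: 1 H
  Total hydrogens = 14.

14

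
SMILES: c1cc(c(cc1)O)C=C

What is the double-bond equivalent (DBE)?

Molecular formula from the SMILES: C8H8O.
DoU = (2C + 2 + N − H − X)/2 = (2·8 + 2 + 0 − 8 − 0)/2 = 10/2 = 5.
(Structurally: 1 ring(s) + 4 π bond(s) = 5.)

5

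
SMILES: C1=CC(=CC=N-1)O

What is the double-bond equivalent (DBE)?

4

Molecular formula from the SMILES: C5H5NO.
DoU = (2C + 2 + N − H − X)/2 = (2·5 + 2 + 1 − 5 − 0)/2 = 8/2 = 4.
(Structurally: 1 ring(s) + 3 π bond(s) = 4.)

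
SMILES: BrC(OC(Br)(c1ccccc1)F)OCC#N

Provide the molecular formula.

C10H8Br2FNO2

Heavy atoms from the SMILES: 2 Br, 10 C, 1 F, 1 N, 2 O.
Implicit hydrogens by atom environment:
  5 × C (aromatic): 1 H each → 5
  2 × Br: no H
  2 × C: no H
  2 × O: no H
  1 × C: 2 H
  1 × C: 1 H
  1 × C (aromatic): no H
  1 × F: no H
  1 × N: no H
  Total hydrogens = 8.
Molecular formula: C10H8Br2FNO2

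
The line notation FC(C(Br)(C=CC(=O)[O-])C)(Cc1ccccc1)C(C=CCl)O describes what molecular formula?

Heavy atoms from the SMILES: 1 Br, 16 C, 1 Cl, 1 F, 3 O.
Implicit hydrogens by atom environment:
  5 × C: 1 H each → 5
  5 × C (aromatic): 1 H each → 5
  3 × C: no H
  1 × Br: no H
  1 × C: 3 H
  1 × C: 2 H
  1 × C (aromatic): no H
  1 × Cl: no H
  1 × F: no H
  1 × O: 1 H
  1 × O: no H
  1 × O (charge -1): no H
  Total hydrogens = 16.
Net charge -1.
Molecular formula: C16H16BrClFO3-

C16H16BrClFO3-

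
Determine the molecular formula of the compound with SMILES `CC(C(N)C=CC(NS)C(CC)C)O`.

Heavy atoms from the SMILES: 10 C, 2 N, 1 O, 1 S.
Implicit hydrogens by atom environment:
  6 × C: 1 H each → 6
  3 × C: 3 H each → 9
  1 × C: 2 H
  1 × N: 2 H
  1 × N: 1 H
  1 × O: 1 H
  1 × S: 1 H
  Total hydrogens = 22.
Molecular formula: C10H22N2OS

C10H22N2OS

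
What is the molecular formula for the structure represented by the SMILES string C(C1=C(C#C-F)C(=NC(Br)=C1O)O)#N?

C8H2BrFN2O2

Heavy atoms from the SMILES: 1 Br, 8 C, 1 F, 2 N, 2 O.
Implicit hydrogens by atom environment:
  5 × C (aromatic): no H
  3 × C: no H
  2 × O: 1 H each → 2
  1 × Br: no H
  1 × F: no H
  1 × N (aromatic): no H
  1 × N: no H
  Total hydrogens = 2.
Molecular formula: C8H2BrFN2O2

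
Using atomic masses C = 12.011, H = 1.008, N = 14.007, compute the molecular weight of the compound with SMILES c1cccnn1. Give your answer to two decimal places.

80.09

Molecular formula: C4H4N2.
M = 4×12.011 + 4×1.008 + 2×14.007 = 80.09 g/mol.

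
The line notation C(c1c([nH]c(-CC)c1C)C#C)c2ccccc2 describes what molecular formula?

C16H17N

Heavy atoms from the SMILES: 16 C, 1 N.
Implicit hydrogens by atom environment:
  5 × C (aromatic): 1 H each → 5
  5 × C (aromatic): no H
  2 × C: 3 H each → 6
  2 × C: 2 H each → 4
  1 × C: 1 H
  1 × C: no H
  1 × N (aromatic): 1 H
  Total hydrogens = 17.
Molecular formula: C16H17N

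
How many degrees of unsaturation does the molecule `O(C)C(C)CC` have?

0

Molecular formula from the SMILES: C5H12O.
DoU = (2C + 2 + N − H − X)/2 = (2·5 + 2 + 0 − 12 − 0)/2 = 0/2 = 0.
(Structurally: 0 ring(s) + 0 π bond(s) = 0.)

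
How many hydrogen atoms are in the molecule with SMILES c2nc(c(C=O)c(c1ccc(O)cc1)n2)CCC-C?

Hydrogens are implicit in SMILES; fill each atom to its normal valence:
  5 × C (aromatic): 1 H each → 5
  5 × C (aromatic): no H
  3 × C: 2 H each → 6
  2 × N (aromatic): no H
  1 × C: 3 H
  1 × C: 1 H
  1 × O: 1 H
  1 × O: no H
  Total hydrogens = 16.

16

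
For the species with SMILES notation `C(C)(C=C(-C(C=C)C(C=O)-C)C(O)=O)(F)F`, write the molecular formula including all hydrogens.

C11H14F2O3

Heavy atoms from the SMILES: 11 C, 2 F, 3 O.
Implicit hydrogens by atom environment:
  5 × C: 1 H each → 5
  3 × C: no H
  2 × C: 3 H each → 6
  2 × F: no H
  2 × O: no H
  1 × C: 2 H
  1 × O: 1 H
  Total hydrogens = 14.
Molecular formula: C11H14F2O3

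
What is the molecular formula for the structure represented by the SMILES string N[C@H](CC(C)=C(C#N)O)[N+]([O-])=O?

Heavy atoms from the SMILES: 6 C, 3 N, 3 O.
Implicit hydrogens by atom environment:
  3 × C: no H
  1 × C: 3 H
  1 × C: 2 H
  1 × C: 1 H
  1 × N: 2 H
  1 × N: no H
  1 × N (charge +1): no H
  1 × O: 1 H
  1 × O: no H
  1 × O (charge -1): no H
  Total hydrogens = 9.
Molecular formula: C6H9N3O3

C6H9N3O3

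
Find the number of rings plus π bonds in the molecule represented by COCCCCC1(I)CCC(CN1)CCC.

1

Molecular formula from the SMILES: C13H26INO.
DoU = (2C + 2 + N − H − X)/2 = (2·13 + 2 + 1 − 26 − 1)/2 = 2/2 = 1.
(Structurally: 1 ring(s) + 0 π bond(s) = 1.)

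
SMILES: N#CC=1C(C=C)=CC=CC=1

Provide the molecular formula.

C9H7N

Heavy atoms from the SMILES: 9 C, 1 N.
Implicit hydrogens by atom environment:
  4 × C (aromatic): 1 H each → 4
  2 × C (aromatic): no H
  1 × C: 2 H
  1 × C: 1 H
  1 × C: no H
  1 × N: no H
  Total hydrogens = 7.
Molecular formula: C9H7N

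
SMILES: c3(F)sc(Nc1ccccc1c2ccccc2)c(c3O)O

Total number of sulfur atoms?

The symbol for sulfur appears 1 time in the SMILES.

1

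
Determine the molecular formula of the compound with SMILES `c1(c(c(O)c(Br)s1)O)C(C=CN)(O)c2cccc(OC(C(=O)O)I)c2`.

C15H13BrINO6S

Heavy atoms from the SMILES: 1 Br, 15 C, 1 I, 1 N, 6 O, 1 S.
Implicit hydrogens by atom environment:
  6 × C (aromatic): no H
  4 × C (aromatic): 1 H each → 4
  4 × O: 1 H each → 4
  3 × C: 1 H each → 3
  2 × C: no H
  2 × O: no H
  1 × Br: no H
  1 × I: no H
  1 × N: 2 H
  1 × S (aromatic): no H
  Total hydrogens = 13.
Molecular formula: C15H13BrINO6S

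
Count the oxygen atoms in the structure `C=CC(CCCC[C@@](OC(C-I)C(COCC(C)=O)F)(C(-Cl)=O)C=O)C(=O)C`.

6

The symbol for oxygen appears 6 times in the SMILES.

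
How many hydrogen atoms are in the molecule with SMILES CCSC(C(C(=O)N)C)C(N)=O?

14

Hydrogens are implicit in SMILES; fill each atom to its normal valence:
  2 × C: 3 H each → 6
  2 × C: 1 H each → 2
  2 × C: no H
  2 × N: 2 H each → 4
  2 × O: no H
  1 × C: 2 H
  1 × S: no H
  Total hydrogens = 14.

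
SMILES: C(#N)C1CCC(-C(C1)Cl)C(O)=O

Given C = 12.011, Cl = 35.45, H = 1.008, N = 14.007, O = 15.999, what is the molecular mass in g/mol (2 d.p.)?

Molecular formula: C8H10ClNO2.
M = 8×12.011 + 1×35.45 + 10×1.008 + 1×14.007 + 2×15.999 = 187.62 g/mol.

187.62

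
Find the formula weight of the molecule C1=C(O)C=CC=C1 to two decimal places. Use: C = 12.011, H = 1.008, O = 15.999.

94.11

Molecular formula: C6H6O.
M = 6×12.011 + 6×1.008 + 1×15.999 = 94.11 g/mol.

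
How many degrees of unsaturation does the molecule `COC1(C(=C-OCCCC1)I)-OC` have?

Molecular formula from the SMILES: C9H15IO3.
DoU = (2C + 2 + N − H − X)/2 = (2·9 + 2 + 0 − 15 − 1)/2 = 4/2 = 2.
(Structurally: 1 ring(s) + 1 π bond(s) = 2.)

2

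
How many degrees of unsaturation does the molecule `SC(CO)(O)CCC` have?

0

Molecular formula from the SMILES: C5H12O2S.
DoU = (2C + 2 + N − H − X)/2 = (2·5 + 2 + 0 − 12 − 0)/2 = 0/2 = 0.
(Structurally: 0 ring(s) + 0 π bond(s) = 0.)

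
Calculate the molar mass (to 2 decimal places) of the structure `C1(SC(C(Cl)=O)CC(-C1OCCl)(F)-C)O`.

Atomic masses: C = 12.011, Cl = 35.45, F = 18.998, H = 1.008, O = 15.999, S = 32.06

277.13

Molecular formula: C8H11Cl2FO3S.
M = 8×12.011 + 2×35.45 + 1×18.998 + 11×1.008 + 3×15.999 + 1×32.06 = 277.13 g/mol.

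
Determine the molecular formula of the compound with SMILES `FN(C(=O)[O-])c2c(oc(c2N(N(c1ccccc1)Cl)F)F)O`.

C11H6ClF3N3O4-

Heavy atoms from the SMILES: 11 C, 1 Cl, 3 F, 3 N, 4 O.
Implicit hydrogens by atom environment:
  5 × C (aromatic): 1 H each → 5
  5 × C (aromatic): no H
  3 × F: no H
  3 × N: no H
  1 × C: no H
  1 × Cl: no H
  1 × O: 1 H
  1 × O (aromatic): no H
  1 × O: no H
  1 × O (charge -1): no H
  Total hydrogens = 6.
Net charge -1.
Molecular formula: C11H6ClF3N3O4-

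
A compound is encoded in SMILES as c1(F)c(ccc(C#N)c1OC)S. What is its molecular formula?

Heavy atoms from the SMILES: 8 C, 1 F, 1 N, 1 O, 1 S.
Implicit hydrogens by atom environment:
  4 × C (aromatic): no H
  2 × C (aromatic): 1 H each → 2
  1 × C: 3 H
  1 × C: no H
  1 × F: no H
  1 × N: no H
  1 × O: no H
  1 × S: 1 H
  Total hydrogens = 6.
Molecular formula: C8H6FNOS

C8H6FNOS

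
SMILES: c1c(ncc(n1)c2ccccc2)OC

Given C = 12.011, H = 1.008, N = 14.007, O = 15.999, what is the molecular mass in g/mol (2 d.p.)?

Molecular formula: C11H10N2O.
M = 11×12.011 + 10×1.008 + 2×14.007 + 1×15.999 = 186.21 g/mol.

186.21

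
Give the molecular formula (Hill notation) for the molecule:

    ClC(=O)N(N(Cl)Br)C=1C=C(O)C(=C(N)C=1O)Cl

C7H5BrCl3N3O3

Heavy atoms from the SMILES: 1 Br, 7 C, 3 Cl, 3 N, 3 O.
Implicit hydrogens by atom environment:
  5 × C (aromatic): no H
  3 × Cl: no H
  2 × N: no H
  2 × O: 1 H each → 2
  1 × Br: no H
  1 × C (aromatic): 1 H
  1 × C: no H
  1 × N: 2 H
  1 × O: no H
  Total hydrogens = 5.
Molecular formula: C7H5BrCl3N3O3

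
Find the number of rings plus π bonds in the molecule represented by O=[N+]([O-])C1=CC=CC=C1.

5

Molecular formula from the SMILES: C6H5NO2.
DoU = (2C + 2 + N − H − X)/2 = (2·6 + 2 + 1 − 5 − 0)/2 = 10/2 = 5.
(Structurally: 1 ring(s) + 4 π bond(s) = 5.)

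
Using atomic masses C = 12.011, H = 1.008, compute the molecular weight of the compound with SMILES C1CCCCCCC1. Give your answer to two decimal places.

112.22

Molecular formula: C8H16.
M = 8×12.011 + 16×1.008 = 112.22 g/mol.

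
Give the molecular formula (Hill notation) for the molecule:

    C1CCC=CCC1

C7H12

Heavy atoms from the SMILES: 7 C.
Implicit hydrogens by atom environment:
  5 × C: 2 H each → 10
  2 × C: 1 H each → 2
  Total hydrogens = 12.
Molecular formula: C7H12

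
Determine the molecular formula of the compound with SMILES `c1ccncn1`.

Heavy atoms from the SMILES: 4 C, 2 N.
Implicit hydrogens by atom environment:
  4 × C (aromatic): 1 H each → 4
  2 × N (aromatic): no H
  Total hydrogens = 4.
Molecular formula: C4H4N2

C4H4N2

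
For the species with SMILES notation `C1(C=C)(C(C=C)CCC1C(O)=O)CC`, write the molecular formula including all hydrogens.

Heavy atoms from the SMILES: 12 C, 2 O.
Implicit hydrogens by atom environment:
  5 × C: 2 H each → 10
  4 × C: 1 H each → 4
  2 × C: no H
  1 × C: 3 H
  1 × O: 1 H
  1 × O: no H
  Total hydrogens = 18.
Molecular formula: C12H18O2

C12H18O2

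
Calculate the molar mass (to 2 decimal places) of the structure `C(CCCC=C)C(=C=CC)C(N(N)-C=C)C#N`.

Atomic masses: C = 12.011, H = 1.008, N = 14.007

Molecular formula: C14H21N3.
M = 14×12.011 + 21×1.008 + 3×14.007 = 231.34 g/mol.

231.34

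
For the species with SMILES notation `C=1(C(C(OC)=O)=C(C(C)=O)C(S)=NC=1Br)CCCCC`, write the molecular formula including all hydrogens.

Heavy atoms from the SMILES: 1 Br, 14 C, 1 N, 3 O, 1 S.
Implicit hydrogens by atom environment:
  5 × C (aromatic): no H
  4 × C: 2 H each → 8
  3 × C: 3 H each → 9
  3 × O: no H
  2 × C: no H
  1 × Br: no H
  1 × N (aromatic): no H
  1 × S: 1 H
  Total hydrogens = 18.
Molecular formula: C14H18BrNO3S

C14H18BrNO3S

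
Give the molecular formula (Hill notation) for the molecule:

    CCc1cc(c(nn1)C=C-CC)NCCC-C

C14H23N3

Heavy atoms from the SMILES: 14 C, 3 N.
Implicit hydrogens by atom environment:
  5 × C: 2 H each → 10
  3 × C: 3 H each → 9
  3 × C (aromatic): no H
  2 × C: 1 H each → 2
  2 × N (aromatic): no H
  1 × C (aromatic): 1 H
  1 × N: 1 H
  Total hydrogens = 23.
Molecular formula: C14H23N3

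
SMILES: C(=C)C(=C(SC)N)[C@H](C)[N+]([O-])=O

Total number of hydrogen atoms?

Hydrogens are implicit in SMILES; fill each atom to its normal valence:
  2 × C: 3 H each → 6
  2 × C: 1 H each → 2
  2 × C: no H
  1 × C: 2 H
  1 × N: 2 H
  1 × N (charge +1): no H
  1 × O: no H
  1 × O (charge -1): no H
  1 × S: no H
  Total hydrogens = 12.

12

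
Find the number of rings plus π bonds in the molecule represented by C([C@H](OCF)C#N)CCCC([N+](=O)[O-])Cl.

3

Molecular formula from the SMILES: C8H12ClFN2O3.
DoU = (2C + 2 + N − H − X)/2 = (2·8 + 2 + 2 − 12 − 2)/2 = 6/2 = 3.
(Structurally: 0 ring(s) + 3 π bond(s) = 3.)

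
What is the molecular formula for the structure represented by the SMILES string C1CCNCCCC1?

Heavy atoms from the SMILES: 7 C, 1 N.
Implicit hydrogens by atom environment:
  7 × C: 2 H each → 14
  1 × N: 1 H
  Total hydrogens = 15.
Molecular formula: C7H15N

C7H15N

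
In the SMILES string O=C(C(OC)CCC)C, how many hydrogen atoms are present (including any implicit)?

14

Hydrogens are implicit in SMILES; fill each atom to its normal valence:
  3 × C: 3 H each → 9
  2 × C: 2 H each → 4
  2 × O: no H
  1 × C: 1 H
  1 × C: no H
  Total hydrogens = 14.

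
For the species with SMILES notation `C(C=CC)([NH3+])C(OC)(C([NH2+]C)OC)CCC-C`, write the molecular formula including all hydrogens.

Heavy atoms from the SMILES: 13 C, 2 N, 2 O.
Implicit hydrogens by atom environment:
  5 × C: 3 H each → 15
  4 × C: 1 H each → 4
  3 × C: 2 H each → 6
  2 × O: no H
  1 × C: no H
  1 × N (charge +1): 3 H
  1 × N (charge +1): 2 H
  Total hydrogens = 30.
Net charge +2.
Molecular formula: [C13H30N2O2]2+

[C13H30N2O2]2+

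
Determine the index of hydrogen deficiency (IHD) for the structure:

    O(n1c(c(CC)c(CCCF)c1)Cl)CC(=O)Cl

4

Molecular formula from the SMILES: C11H14Cl2FNO2.
DoU = (2C + 2 + N − H − X)/2 = (2·11 + 2 + 1 − 14 − 3)/2 = 8/2 = 4.
(Structurally: 1 ring(s) + 3 π bond(s) = 4.)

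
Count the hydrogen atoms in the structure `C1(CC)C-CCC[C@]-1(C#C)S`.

16

Hydrogens are implicit in SMILES; fill each atom to its normal valence:
  5 × C: 2 H each → 10
  2 × C: 1 H each → 2
  2 × C: no H
  1 × C: 3 H
  1 × S: 1 H
  Total hydrogens = 16.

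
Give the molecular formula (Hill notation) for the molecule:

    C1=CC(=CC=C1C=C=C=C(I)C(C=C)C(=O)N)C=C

C16H14INO

Heavy atoms from the SMILES: 16 C, 1 I, 1 N, 1 O.
Implicit hydrogens by atom environment:
  4 × C: 1 H each → 4
  4 × C (aromatic): 1 H each → 4
  4 × C: no H
  2 × C: 2 H each → 4
  2 × C (aromatic): no H
  1 × I: no H
  1 × N: 2 H
  1 × O: no H
  Total hydrogens = 14.
Molecular formula: C16H14INO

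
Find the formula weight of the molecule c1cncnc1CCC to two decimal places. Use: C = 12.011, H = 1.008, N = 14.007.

Molecular formula: C7H10N2.
M = 7×12.011 + 10×1.008 + 2×14.007 = 122.17 g/mol.

122.17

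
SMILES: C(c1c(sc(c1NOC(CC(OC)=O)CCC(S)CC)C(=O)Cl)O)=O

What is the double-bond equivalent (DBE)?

6

Molecular formula from the SMILES: C15H20ClNO6S2.
DoU = (2C + 2 + N − H − X)/2 = (2·15 + 2 + 1 − 20 − 1)/2 = 12/2 = 6.
(Structurally: 1 ring(s) + 5 π bond(s) = 6.)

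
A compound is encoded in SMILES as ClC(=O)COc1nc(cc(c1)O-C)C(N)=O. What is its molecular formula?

C9H9ClN2O4

Heavy atoms from the SMILES: 9 C, 1 Cl, 2 N, 4 O.
Implicit hydrogens by atom environment:
  4 × O: no H
  3 × C (aromatic): no H
  2 × C (aromatic): 1 H each → 2
  2 × C: no H
  1 × C: 3 H
  1 × C: 2 H
  1 × Cl: no H
  1 × N: 2 H
  1 × N (aromatic): no H
  Total hydrogens = 9.
Molecular formula: C9H9ClN2O4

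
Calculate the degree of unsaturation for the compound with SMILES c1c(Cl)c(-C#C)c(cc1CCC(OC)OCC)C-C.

Molecular formula from the SMILES: C16H21ClO2.
DoU = (2C + 2 + N − H − X)/2 = (2·16 + 2 + 0 − 21 − 1)/2 = 12/2 = 6.
(Structurally: 1 ring(s) + 5 π bond(s) = 6.)

6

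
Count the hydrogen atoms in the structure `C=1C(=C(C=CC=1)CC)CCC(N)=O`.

Hydrogens are implicit in SMILES; fill each atom to its normal valence:
  4 × C (aromatic): 1 H each → 4
  3 × C: 2 H each → 6
  2 × C (aromatic): no H
  1 × C: 3 H
  1 × C: no H
  1 × N: 2 H
  1 × O: no H
  Total hydrogens = 15.

15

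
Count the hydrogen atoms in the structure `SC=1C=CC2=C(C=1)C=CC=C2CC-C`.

Hydrogens are implicit in SMILES; fill each atom to its normal valence:
  6 × C (aromatic): 1 H each → 6
  4 × C (aromatic): no H
  2 × C: 2 H each → 4
  1 × C: 3 H
  1 × S: 1 H
  Total hydrogens = 14.

14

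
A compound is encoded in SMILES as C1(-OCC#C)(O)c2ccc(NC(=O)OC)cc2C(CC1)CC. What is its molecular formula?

Heavy atoms from the SMILES: 17 C, 1 N, 4 O.
Implicit hydrogens by atom environment:
  4 × C: 2 H each → 8
  3 × C (aromatic): 1 H each → 3
  3 × C (aromatic): no H
  3 × C: no H
  3 × O: no H
  2 × C: 3 H each → 6
  2 × C: 1 H each → 2
  1 × N: 1 H
  1 × O: 1 H
  Total hydrogens = 21.
Molecular formula: C17H21NO4

C17H21NO4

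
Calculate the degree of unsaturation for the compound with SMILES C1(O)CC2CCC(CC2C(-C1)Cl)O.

2

Molecular formula from the SMILES: C10H17ClO2.
DoU = (2C + 2 + N − H − X)/2 = (2·10 + 2 + 0 − 17 − 1)/2 = 4/2 = 2.
(Structurally: 2 ring(s) + 0 π bond(s) = 2.)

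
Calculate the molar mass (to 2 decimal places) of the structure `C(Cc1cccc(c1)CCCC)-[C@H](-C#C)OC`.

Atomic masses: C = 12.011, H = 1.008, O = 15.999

230.35

Molecular formula: C16H22O.
M = 16×12.011 + 22×1.008 + 1×15.999 = 230.35 g/mol.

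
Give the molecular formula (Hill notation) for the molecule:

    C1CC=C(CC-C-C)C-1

Heavy atoms from the SMILES: 9 C.
Implicit hydrogens by atom environment:
  6 × C: 2 H each → 12
  1 × C: 3 H
  1 × C: 1 H
  1 × C: no H
  Total hydrogens = 16.
Molecular formula: C9H16

C9H16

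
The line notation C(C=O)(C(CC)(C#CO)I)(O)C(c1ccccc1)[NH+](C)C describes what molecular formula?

C16H21INO3+

Heavy atoms from the SMILES: 16 C, 1 I, 1 N, 3 O.
Implicit hydrogens by atom environment:
  5 × C (aromatic): 1 H each → 5
  4 × C: no H
  3 × C: 3 H each → 9
  2 × C: 1 H each → 2
  2 × O: 1 H each → 2
  1 × C: 2 H
  1 × C (aromatic): no H
  1 × I: no H
  1 × N (charge +1): 1 H
  1 × O: no H
  Total hydrogens = 21.
Net charge +1.
Molecular formula: C16H21INO3+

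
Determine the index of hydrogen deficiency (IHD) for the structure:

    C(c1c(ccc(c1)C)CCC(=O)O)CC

5

Molecular formula from the SMILES: C13H18O2.
DoU = (2C + 2 + N − H − X)/2 = (2·13 + 2 + 0 − 18 − 0)/2 = 10/2 = 5.
(Structurally: 1 ring(s) + 4 π bond(s) = 5.)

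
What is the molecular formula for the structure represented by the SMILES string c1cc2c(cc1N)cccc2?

Heavy atoms from the SMILES: 10 C, 1 N.
Implicit hydrogens by atom environment:
  7 × C (aromatic): 1 H each → 7
  3 × C (aromatic): no H
  1 × N: 2 H
  Total hydrogens = 9.
Molecular formula: C10H9N

C10H9N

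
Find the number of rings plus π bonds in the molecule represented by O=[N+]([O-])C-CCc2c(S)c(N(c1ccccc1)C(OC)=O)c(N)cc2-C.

Molecular formula from the SMILES: C18H21N3O4S.
DoU = (2C + 2 + N − H − X)/2 = (2·18 + 2 + 3 − 21 − 0)/2 = 20/2 = 10.
(Structurally: 2 ring(s) + 8 π bond(s) = 10.)

10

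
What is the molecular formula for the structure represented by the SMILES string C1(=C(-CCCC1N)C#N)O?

C7H10N2O

Heavy atoms from the SMILES: 7 C, 2 N, 1 O.
Implicit hydrogens by atom environment:
  3 × C: 2 H each → 6
  3 × C: no H
  1 × C: 1 H
  1 × N: 2 H
  1 × N: no H
  1 × O: 1 H
  Total hydrogens = 10.
Molecular formula: C7H10N2O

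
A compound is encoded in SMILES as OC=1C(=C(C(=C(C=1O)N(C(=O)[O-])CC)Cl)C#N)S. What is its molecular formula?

Heavy atoms from the SMILES: 10 C, 1 Cl, 2 N, 4 O, 1 S.
Implicit hydrogens by atom environment:
  6 × C (aromatic): no H
  2 × C: no H
  2 × N: no H
  2 × O: 1 H each → 2
  1 × C: 3 H
  1 × C: 2 H
  1 × Cl: no H
  1 × O: no H
  1 × O (charge -1): no H
  1 × S: 1 H
  Total hydrogens = 8.
Net charge -1.
Molecular formula: C10H8ClN2O4S-

C10H8ClN2O4S-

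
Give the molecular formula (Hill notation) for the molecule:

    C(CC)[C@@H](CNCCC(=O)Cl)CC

Heavy atoms from the SMILES: 10 C, 1 Cl, 1 N, 1 O.
Implicit hydrogens by atom environment:
  6 × C: 2 H each → 12
  2 × C: 3 H each → 6
  1 × C: 1 H
  1 × C: no H
  1 × Cl: no H
  1 × N: 1 H
  1 × O: no H
  Total hydrogens = 20.
Molecular formula: C10H20ClNO

C10H20ClNO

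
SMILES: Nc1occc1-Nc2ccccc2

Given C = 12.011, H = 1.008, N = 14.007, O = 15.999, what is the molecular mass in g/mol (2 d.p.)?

Molecular formula: C10H10N2O.
M = 10×12.011 + 10×1.008 + 2×14.007 + 1×15.999 = 174.20 g/mol.

174.20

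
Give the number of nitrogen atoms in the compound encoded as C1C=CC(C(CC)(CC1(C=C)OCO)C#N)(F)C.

1

The symbol for nitrogen appears 1 time in the SMILES.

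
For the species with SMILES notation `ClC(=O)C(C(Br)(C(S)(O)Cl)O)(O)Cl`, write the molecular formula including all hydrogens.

Heavy atoms from the SMILES: 1 Br, 4 C, 3 Cl, 4 O, 1 S.
Implicit hydrogens by atom environment:
  4 × C: no H
  3 × Cl: no H
  3 × O: 1 H each → 3
  1 × Br: no H
  1 × O: no H
  1 × S: 1 H
  Total hydrogens = 4.
Molecular formula: C4H4BrCl3O4S

C4H4BrCl3O4S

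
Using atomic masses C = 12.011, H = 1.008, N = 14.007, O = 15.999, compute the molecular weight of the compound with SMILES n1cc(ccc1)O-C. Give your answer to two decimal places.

109.13

Molecular formula: C6H7NO.
M = 6×12.011 + 7×1.008 + 1×14.007 + 1×15.999 = 109.13 g/mol.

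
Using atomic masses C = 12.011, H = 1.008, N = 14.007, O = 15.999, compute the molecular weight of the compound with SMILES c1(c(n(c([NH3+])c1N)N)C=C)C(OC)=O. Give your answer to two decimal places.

Molecular formula: C8H13N4O2+.
M = 8×12.011 + 13×1.008 + 4×14.007 + 2×15.999 = 197.22 g/mol.

197.22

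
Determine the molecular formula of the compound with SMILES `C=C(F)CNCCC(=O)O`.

C6H10FNO2

Heavy atoms from the SMILES: 6 C, 1 F, 1 N, 2 O.
Implicit hydrogens by atom environment:
  4 × C: 2 H each → 8
  2 × C: no H
  1 × F: no H
  1 × N: 1 H
  1 × O: 1 H
  1 × O: no H
  Total hydrogens = 10.
Molecular formula: C6H10FNO2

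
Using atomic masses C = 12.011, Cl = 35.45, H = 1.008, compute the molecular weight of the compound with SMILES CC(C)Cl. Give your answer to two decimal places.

78.54

Molecular formula: C3H7Cl.
M = 3×12.011 + 1×35.45 + 7×1.008 = 78.54 g/mol.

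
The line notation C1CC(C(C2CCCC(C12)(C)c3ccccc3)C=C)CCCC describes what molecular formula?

Heavy atoms from the SMILES: 23 C.
Implicit hydrogens by atom environment:
  9 × C: 2 H each → 18
  5 × C: 1 H each → 5
  5 × C (aromatic): 1 H each → 5
  2 × C: 3 H each → 6
  1 × C: no H
  1 × C (aromatic): no H
  Total hydrogens = 34.
Molecular formula: C23H34

C23H34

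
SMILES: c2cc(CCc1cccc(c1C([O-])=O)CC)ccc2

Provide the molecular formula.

C17H17O2-

Heavy atoms from the SMILES: 17 C, 2 O.
Implicit hydrogens by atom environment:
  8 × C (aromatic): 1 H each → 8
  4 × C (aromatic): no H
  3 × C: 2 H each → 6
  1 × C: 3 H
  1 × C: no H
  1 × O: no H
  1 × O (charge -1): no H
  Total hydrogens = 17.
Net charge -1.
Molecular formula: C17H17O2-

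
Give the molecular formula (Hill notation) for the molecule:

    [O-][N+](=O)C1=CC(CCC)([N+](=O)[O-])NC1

C7H11N3O4

Heavy atoms from the SMILES: 7 C, 3 N, 4 O.
Implicit hydrogens by atom environment:
  3 × C: 2 H each → 6
  2 × C: no H
  2 × N (charge +1): no H
  2 × O: no H
  2 × O (charge -1): no H
  1 × C: 3 H
  1 × C: 1 H
  1 × N: 1 H
  Total hydrogens = 11.
Molecular formula: C7H11N3O4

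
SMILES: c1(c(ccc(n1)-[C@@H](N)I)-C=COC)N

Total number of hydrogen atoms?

12

Hydrogens are implicit in SMILES; fill each atom to its normal valence:
  3 × C: 1 H each → 3
  3 × C (aromatic): no H
  2 × C (aromatic): 1 H each → 2
  2 × N: 2 H each → 4
  1 × C: 3 H
  1 × I: no H
  1 × N (aromatic): no H
  1 × O: no H
  Total hydrogens = 12.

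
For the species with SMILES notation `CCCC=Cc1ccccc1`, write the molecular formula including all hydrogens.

Heavy atoms from the SMILES: 11 C.
Implicit hydrogens by atom environment:
  5 × C (aromatic): 1 H each → 5
  2 × C: 2 H each → 4
  2 × C: 1 H each → 2
  1 × C: 3 H
  1 × C (aromatic): no H
  Total hydrogens = 14.
Molecular formula: C11H14

C11H14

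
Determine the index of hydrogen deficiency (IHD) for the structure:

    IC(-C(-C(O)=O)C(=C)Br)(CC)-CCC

Molecular formula from the SMILES: C10H16BrIO2.
DoU = (2C + 2 + N − H − X)/2 = (2·10 + 2 + 0 − 16 − 2)/2 = 4/2 = 2.
(Structurally: 0 ring(s) + 2 π bond(s) = 2.)

2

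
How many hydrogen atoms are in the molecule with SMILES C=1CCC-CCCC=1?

14

Hydrogens are implicit in SMILES; fill each atom to its normal valence:
  6 × C: 2 H each → 12
  2 × C: 1 H each → 2
  Total hydrogens = 14.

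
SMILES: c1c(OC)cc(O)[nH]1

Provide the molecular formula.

Heavy atoms from the SMILES: 5 C, 1 N, 2 O.
Implicit hydrogens by atom environment:
  2 × C (aromatic): 1 H each → 2
  2 × C (aromatic): no H
  1 × C: 3 H
  1 × N (aromatic): 1 H
  1 × O: 1 H
  1 × O: no H
  Total hydrogens = 7.
Molecular formula: C5H7NO2

C5H7NO2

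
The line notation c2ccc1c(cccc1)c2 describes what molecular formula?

C10H8

Heavy atoms from the SMILES: 10 C.
Implicit hydrogens by atom environment:
  8 × C (aromatic): 1 H each → 8
  2 × C (aromatic): no H
  Total hydrogens = 8.
Molecular formula: C10H8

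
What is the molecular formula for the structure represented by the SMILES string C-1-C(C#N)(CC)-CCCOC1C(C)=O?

Heavy atoms from the SMILES: 11 C, 1 N, 2 O.
Implicit hydrogens by atom environment:
  5 × C: 2 H each → 10
  3 × C: no H
  2 × C: 3 H each → 6
  2 × O: no H
  1 × C: 1 H
  1 × N: no H
  Total hydrogens = 17.
Molecular formula: C11H17NO2

C11H17NO2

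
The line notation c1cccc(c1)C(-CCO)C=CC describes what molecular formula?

C12H16O

Heavy atoms from the SMILES: 12 C, 1 O.
Implicit hydrogens by atom environment:
  5 × C (aromatic): 1 H each → 5
  3 × C: 1 H each → 3
  2 × C: 2 H each → 4
  1 × C: 3 H
  1 × C (aromatic): no H
  1 × O: 1 H
  Total hydrogens = 16.
Molecular formula: C12H16O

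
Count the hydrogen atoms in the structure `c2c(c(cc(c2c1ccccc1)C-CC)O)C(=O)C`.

18

Hydrogens are implicit in SMILES; fill each atom to its normal valence:
  7 × C (aromatic): 1 H each → 7
  5 × C (aromatic): no H
  2 × C: 3 H each → 6
  2 × C: 2 H each → 4
  1 × C: no H
  1 × O: 1 H
  1 × O: no H
  Total hydrogens = 18.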